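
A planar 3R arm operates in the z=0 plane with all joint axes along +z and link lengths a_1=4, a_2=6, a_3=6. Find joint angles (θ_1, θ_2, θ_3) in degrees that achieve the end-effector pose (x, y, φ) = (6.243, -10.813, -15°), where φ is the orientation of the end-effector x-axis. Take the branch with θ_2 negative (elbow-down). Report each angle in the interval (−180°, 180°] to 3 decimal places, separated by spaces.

-60.007 -44.986 89.993

wrist centre = target − a_3·(cos φ, sin φ) = (0.4474, -9.2601)
cos θ_2 = (85.9494−4²−6²)/(2·4·6) = 0.7073; θ_2 = -44.9860° (elbow-down)
β = atan2(-9.2601,0.4474) = -87.2336°; ψ = atan2(-4.2416,8.2437) = -27.2271°
θ_1 = β − ψ = -60.0065°
θ_3 = φ − θ_1 − θ_2 = 89.9926° (wrapped to (-180°,180°])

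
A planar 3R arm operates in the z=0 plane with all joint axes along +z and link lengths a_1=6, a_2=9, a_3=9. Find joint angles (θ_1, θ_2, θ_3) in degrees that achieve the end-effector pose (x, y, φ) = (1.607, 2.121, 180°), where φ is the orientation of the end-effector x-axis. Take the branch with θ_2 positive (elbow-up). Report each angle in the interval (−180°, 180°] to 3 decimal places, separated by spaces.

wrist centre = target − a_3·(cos φ, sin φ) = (10.6070, 2.1210)
cos θ_2 = (117.0071−6²−9²)/(2·6·9) = 0.0001; θ_2 = 89.9962° (elbow-up)
β = atan2(2.1210,10.6070) = 11.3079°; ψ = atan2(9.0000,6.0006) = 56.3073°
θ_1 = β − ψ = -44.9995°
θ_3 = φ − θ_1 − θ_2 = 135.0032° (wrapped to (-180°,180°])

-44.999 89.996 135.003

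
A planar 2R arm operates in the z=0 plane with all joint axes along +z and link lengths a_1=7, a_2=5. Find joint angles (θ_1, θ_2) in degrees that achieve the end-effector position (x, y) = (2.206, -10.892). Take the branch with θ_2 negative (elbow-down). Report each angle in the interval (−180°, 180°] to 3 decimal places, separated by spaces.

-60.002 -44.995

cos θ_2 = (123.5021−7²−5²)/(2·7·5) = 0.7072; θ_2 = -44.9946° (elbow-down)
β = atan2(-10.8920,2.2060) = -78.5505°; ψ = atan2(-3.5352,10.5359) = -18.5487°
θ_1 = β − ψ = -60.0019°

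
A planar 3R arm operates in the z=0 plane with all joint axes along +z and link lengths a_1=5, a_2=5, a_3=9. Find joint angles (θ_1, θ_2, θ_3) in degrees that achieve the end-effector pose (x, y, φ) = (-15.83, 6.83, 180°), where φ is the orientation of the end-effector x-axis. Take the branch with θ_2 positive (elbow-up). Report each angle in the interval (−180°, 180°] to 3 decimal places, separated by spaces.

119.996 30.008 29.996

wrist centre = target − a_3·(cos φ, sin φ) = (-6.8300, 6.8300)
cos θ_2 = (93.2978−5²−5²)/(2·5·5) = 0.8660; θ_2 = 30.0080° (elbow-up)
β = atan2(6.8300,-6.8300) = 135.0000°; ψ = atan2(2.5006,9.3298) = 15.0040°
θ_1 = β − ψ = 119.9960°
θ_3 = φ − θ_1 − θ_2 = 29.9960° (wrapped to (-180°,180°])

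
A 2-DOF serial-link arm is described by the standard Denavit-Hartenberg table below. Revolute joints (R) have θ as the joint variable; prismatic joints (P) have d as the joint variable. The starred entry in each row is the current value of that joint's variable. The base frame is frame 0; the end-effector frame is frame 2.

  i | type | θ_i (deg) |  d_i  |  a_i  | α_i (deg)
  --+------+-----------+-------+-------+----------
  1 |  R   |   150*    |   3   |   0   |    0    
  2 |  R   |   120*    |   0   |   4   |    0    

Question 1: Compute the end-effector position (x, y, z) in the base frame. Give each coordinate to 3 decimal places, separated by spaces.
after link 1: o_1 = (0.0000, 0.0000, 3.0000)
after link 2: o_2 = (-0.0000, -4.0000, 3.0000)

-0.000 -4.000 3.000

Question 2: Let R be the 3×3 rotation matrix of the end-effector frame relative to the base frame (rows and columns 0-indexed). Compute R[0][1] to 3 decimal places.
1.000

End-effector y-axis (col 1 of R) = (1.0000,-0.0000,0.0000)
R[0][1] = 1.0000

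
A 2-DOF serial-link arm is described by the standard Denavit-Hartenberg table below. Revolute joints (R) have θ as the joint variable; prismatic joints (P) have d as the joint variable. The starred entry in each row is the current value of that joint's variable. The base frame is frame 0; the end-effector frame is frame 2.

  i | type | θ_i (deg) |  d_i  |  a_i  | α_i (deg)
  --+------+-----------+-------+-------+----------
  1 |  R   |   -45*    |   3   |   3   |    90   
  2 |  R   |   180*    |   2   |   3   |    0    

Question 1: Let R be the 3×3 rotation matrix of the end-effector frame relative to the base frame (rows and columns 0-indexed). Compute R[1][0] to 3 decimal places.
0.707

End-effector x-axis (col 0 of R) = (-0.7071,0.7071,0.0000)
R[1][0] = 0.7071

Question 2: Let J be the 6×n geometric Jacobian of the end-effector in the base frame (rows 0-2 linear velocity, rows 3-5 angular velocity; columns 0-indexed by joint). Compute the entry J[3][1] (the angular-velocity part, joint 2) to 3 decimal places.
-0.707

axis z_1 = (-0.7071,-0.7071,0.0000); lever o_n−o_1 = (-3.5355,0.7071,0.0000)
cross product → J_v[:, 1] = (-0.0000,0.0000,-3.0000)
J_ω[:, 1] = z_1
entry J[3][1] = -0.7071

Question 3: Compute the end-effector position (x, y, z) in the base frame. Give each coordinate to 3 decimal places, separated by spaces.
-1.414 -1.414 3.000

after link 1: o_1 = (2.1213, -2.1213, 3.0000)
after link 2: o_2 = (-1.4142, -1.4142, 3.0000)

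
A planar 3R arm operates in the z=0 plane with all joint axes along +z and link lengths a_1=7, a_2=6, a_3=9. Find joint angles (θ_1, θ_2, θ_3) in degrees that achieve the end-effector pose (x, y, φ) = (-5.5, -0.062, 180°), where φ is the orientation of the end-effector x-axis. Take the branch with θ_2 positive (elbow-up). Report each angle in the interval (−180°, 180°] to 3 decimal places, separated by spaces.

wrist centre = target − a_3·(cos φ, sin φ) = (3.5000, -0.0620)
cos θ_2 = (12.2538−7²−6²)/(2·7·6) = -0.8660; θ_2 = 150.0000° (elbow-up)
β = atan2(-0.0620,3.5000) = -1.0148°; ψ = atan2(3.0000,1.8038) = 58.9822°
θ_1 = β − ψ = -59.9971°
θ_3 = φ − θ_1 − θ_2 = 89.9971° (wrapped to (-180°,180°])

-59.997 150.000 89.997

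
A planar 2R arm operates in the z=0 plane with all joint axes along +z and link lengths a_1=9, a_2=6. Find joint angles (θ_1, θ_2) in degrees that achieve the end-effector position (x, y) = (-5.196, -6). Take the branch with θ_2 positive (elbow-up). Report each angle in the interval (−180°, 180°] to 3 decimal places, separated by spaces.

-171.786 120.001

cos θ_2 = (62.9984−9²−6²)/(2·9·6) = -0.5000; θ_2 = 120.0010° (elbow-up)
β = atan2(-6.0000,-5.1960) = -130.8926°; ψ = atan2(5.1961,5.9999) = 40.8935°
θ_1 = β − ψ = -171.7861°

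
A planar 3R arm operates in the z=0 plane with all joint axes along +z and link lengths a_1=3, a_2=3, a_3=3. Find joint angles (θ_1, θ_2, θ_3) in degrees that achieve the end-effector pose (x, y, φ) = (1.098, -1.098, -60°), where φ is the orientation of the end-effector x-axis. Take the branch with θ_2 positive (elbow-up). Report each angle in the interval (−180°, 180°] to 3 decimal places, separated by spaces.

wrist centre = target − a_3·(cos φ, sin φ) = (-0.4020, 1.5001)
cos θ_2 = (2.4118−3²−3²)/(2·3·3) = -0.8660; θ_2 = 149.9982° (elbow-up)
β = atan2(1.5001,-0.4020) = 105.0020°; ψ = atan2(1.5001,0.4020) = 74.9991°
θ_1 = β − ψ = 30.0029°
θ_3 = φ − θ_1 − θ_2 = 119.9989° (wrapped to (-180°,180°])

30.003 149.998 119.999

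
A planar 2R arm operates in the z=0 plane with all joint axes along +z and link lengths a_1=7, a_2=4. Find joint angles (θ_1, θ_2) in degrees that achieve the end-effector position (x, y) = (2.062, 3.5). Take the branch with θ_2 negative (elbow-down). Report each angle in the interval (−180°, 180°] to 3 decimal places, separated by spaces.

cos θ_2 = (16.5018−7²−4²)/(2·7·4) = -0.8660; θ_2 = -150.0015° (elbow-down)
β = atan2(3.5000,2.0620) = 59.4958°; ψ = atan2(-1.9999,3.5358) = -29.4929°
θ_1 = β − ψ = 88.9888°

88.989 -150.002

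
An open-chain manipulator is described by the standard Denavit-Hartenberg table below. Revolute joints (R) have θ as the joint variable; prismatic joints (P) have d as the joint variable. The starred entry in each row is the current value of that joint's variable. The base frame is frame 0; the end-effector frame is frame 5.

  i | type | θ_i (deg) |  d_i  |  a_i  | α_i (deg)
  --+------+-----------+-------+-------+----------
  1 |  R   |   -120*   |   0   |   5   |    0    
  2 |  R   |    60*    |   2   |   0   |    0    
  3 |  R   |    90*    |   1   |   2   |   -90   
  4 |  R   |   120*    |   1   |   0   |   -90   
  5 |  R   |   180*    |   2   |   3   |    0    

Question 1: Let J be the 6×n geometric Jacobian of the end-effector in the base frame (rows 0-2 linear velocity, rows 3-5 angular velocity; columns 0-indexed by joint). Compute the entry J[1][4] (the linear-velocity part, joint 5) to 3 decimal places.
axis z_4 = (-0.7500,-0.4330,0.5000); lever o_n−o_4 = (-0.2010,-0.1160,3.5981)
cross product → J_v[:, 4] = (-1.5000,2.5981,0.0000)
J_ω[:, 4] = z_4
entry J[1][4] = 2.5981

2.598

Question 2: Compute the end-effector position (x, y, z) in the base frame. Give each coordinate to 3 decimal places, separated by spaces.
after link 1: o_1 = (-2.5000, -4.3301, 0.0000)
after link 2: o_2 = (-2.5000, -4.3301, 2.0000)
after link 3: o_3 = (-0.7679, -3.3301, 3.0000)
after link 4: o_4 = (-1.2679, -2.4641, 3.0000)
after link 5: o_5 = (-1.4689, -2.5801, 6.5981)

-1.469 -2.580 6.598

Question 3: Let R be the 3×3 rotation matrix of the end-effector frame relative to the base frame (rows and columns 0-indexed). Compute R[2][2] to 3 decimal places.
0.500

End-effector z-axis (col 2 of R) = (-0.7500,-0.4330,0.5000)
R[2][2] = 0.5000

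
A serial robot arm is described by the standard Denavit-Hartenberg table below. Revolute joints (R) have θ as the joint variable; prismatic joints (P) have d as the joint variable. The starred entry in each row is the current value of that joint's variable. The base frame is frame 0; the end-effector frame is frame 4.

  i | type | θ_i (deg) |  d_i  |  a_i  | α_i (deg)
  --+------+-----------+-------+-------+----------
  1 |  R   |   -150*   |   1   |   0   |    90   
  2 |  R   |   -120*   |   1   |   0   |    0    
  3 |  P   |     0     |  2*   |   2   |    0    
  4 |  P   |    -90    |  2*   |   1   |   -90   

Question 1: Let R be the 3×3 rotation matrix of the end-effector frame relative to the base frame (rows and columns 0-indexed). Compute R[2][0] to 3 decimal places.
0.500

End-effector x-axis (col 0 of R) = (0.7500,0.4330,0.5000)
R[2][0] = 0.5000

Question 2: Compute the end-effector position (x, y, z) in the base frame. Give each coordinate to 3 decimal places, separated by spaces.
after link 1: o_1 = (0.0000, 0.0000, 1.0000)
after link 2: o_2 = (-0.5000, 0.8660, 1.0000)
after link 3: o_3 = (-0.6340, 3.0981, -0.7321)
after link 4: o_4 = (-0.8840, 5.2631, -0.2321)

-0.884 5.263 -0.232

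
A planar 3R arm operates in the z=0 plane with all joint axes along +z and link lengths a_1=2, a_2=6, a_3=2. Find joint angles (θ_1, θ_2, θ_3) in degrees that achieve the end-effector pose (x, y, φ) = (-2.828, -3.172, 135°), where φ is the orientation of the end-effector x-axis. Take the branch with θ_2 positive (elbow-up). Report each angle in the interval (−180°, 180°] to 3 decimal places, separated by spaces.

wrist centre = target − a_3·(cos φ, sin φ) = (-1.4138, -4.5862)
cos θ_2 = (23.0321−2²−6²)/(2·2·6) = -0.7070; θ_2 = 134.9909° (elbow-up)
β = atan2(-4.5862,-1.4138) = -107.1329°; ψ = atan2(4.2433,-2.2420) = 117.8498°
θ_1 = β − ψ = -224.9827°
θ_3 = φ − θ_1 − θ_2 = -135.0082° (wrapped to (-180°,180°])

135.017 134.991 -135.008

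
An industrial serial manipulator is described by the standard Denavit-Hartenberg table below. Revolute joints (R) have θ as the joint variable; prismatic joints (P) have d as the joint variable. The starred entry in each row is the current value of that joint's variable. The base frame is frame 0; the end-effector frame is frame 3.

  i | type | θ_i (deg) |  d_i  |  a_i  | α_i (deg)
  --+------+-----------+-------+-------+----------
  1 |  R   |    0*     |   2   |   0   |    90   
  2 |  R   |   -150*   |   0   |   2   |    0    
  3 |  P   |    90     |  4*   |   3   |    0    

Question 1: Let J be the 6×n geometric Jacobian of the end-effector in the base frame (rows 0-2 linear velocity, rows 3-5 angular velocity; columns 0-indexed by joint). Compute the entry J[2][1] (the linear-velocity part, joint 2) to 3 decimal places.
-0.232

axis z_1 = (0.0000,-1.0000,0.0000); lever o_n−o_1 = (-0.2321,-4.0000,-3.5981)
cross product → J_v[:, 1] = (3.5981,-0.0000,-0.2321)
J_ω[:, 1] = z_1
entry J[2][1] = -0.2321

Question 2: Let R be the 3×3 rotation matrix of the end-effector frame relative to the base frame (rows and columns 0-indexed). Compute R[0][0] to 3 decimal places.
End-effector x-axis (col 0 of R) = (0.5000,-0.0000,-0.8660)
R[0][0] = 0.5000

0.500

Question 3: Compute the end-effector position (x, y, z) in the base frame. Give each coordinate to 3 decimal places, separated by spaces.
-0.232 -4.000 -1.598

after link 1: o_1 = (0.0000, 0.0000, 2.0000)
after link 2: o_2 = (-1.7321, -0.0000, 1.0000)
after link 3: o_3 = (-0.2321, -4.0000, -1.5981)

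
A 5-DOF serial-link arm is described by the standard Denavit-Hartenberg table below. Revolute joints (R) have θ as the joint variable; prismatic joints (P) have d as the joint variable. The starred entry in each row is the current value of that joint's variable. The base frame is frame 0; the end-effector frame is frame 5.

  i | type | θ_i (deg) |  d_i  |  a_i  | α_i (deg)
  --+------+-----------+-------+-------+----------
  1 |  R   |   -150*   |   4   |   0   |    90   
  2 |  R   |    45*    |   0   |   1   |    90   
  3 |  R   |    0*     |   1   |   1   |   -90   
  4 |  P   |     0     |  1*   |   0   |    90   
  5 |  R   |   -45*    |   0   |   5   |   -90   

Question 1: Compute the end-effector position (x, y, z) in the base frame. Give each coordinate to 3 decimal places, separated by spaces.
after link 1: o_1 = (0.0000, 0.0000, 4.0000)
after link 2: o_2 = (-0.6124, -0.3536, 4.7071)
after link 3: o_3 = (-1.8371, -1.0607, 4.7071)
after link 4: o_4 = (-2.3371, -0.1946, 4.7071)
after link 5: o_5 = (-2.7344, -4.5065, 7.2071)

-2.734 -4.506 7.207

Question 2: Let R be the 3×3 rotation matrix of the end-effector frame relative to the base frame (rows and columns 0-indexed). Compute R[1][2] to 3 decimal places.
0.362

End-effector z-axis (col 2 of R) = (-0.7866,0.3624,0.5000)
R[1][2] = 0.3624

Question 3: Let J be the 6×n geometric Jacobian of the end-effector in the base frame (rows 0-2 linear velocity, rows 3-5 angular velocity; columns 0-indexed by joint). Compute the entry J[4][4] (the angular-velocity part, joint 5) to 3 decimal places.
axis z_4 = (-0.6124,-0.3536,-0.7071); lever o_n−o_4 = (-0.3973,-4.3119,2.5000)
cross product → J_v[:, 4] = (-3.9328,1.8119,2.5000)
J_ω[:, 4] = z_4
entry J[4][4] = -0.3536

-0.354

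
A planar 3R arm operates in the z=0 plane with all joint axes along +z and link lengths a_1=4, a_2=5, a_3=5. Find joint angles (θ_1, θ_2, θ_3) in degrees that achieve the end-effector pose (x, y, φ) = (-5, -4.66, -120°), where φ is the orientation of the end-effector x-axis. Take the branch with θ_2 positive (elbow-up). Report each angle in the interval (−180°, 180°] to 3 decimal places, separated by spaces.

89.994 150.000 0.006

wrist centre = target − a_3·(cos φ, sin φ) = (-2.5000, -0.3299)
cos θ_2 = (6.3588−4²−5²)/(2·4·5) = -0.8660; θ_2 = 150.0005° (elbow-up)
β = atan2(-0.3299,-2.5000) = -172.4833°; ψ = atan2(2.5000,-0.3301) = 97.5230°
θ_1 = β − ψ = -270.0063°
θ_3 = φ − θ_1 − θ_2 = 0.0058° (wrapped to (-180°,180°])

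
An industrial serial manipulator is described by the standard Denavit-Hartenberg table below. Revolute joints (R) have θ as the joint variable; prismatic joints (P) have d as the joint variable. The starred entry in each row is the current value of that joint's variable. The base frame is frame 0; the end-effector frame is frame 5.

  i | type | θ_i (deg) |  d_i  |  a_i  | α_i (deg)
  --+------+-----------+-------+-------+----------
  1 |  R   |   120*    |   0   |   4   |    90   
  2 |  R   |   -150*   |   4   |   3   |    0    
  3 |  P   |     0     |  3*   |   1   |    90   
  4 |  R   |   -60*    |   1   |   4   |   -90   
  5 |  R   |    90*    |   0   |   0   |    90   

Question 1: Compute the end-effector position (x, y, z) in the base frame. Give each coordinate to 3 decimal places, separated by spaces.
3.910 0.299 -2.134

after link 1: o_1 = (-2.0000, 3.4641, 0.0000)
after link 2: o_2 = (2.7631, 3.2141, -1.5000)
after link 3: o_3 = (5.7942, 3.9641, -2.0000)
after link 4: o_4 = (3.9103, 0.2990, -2.1340)
after link 5: o_5 = (3.9103, 0.2990, -2.1340)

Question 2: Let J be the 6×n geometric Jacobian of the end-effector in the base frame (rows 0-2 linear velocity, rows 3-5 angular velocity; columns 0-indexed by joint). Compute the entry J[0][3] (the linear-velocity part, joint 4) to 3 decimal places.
axis z_3 = (0.2500,-0.4330,0.8660); lever o_n−o_3 = (-1.8840,-3.6651,-0.1340)
cross product → J_v[:, 3] = (3.2321,-1.5981,-1.7321)
J_ω[:, 3] = z_3
entry J[0][3] = 3.2321

3.232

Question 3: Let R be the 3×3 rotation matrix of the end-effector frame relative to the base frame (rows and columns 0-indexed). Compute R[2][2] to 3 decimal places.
End-effector z-axis (col 2 of R) = (-0.5335,-0.8080,-0.2500)
R[2][2] = -0.2500

-0.250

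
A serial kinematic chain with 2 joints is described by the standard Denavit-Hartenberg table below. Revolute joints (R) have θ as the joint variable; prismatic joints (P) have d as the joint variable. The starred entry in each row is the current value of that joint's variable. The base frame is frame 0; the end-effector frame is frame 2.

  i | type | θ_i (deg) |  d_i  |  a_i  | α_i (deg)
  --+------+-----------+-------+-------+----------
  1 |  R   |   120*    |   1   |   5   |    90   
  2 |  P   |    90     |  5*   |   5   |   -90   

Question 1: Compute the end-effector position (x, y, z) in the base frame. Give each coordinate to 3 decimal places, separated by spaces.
1.830 6.830 6.000

after link 1: o_1 = (-2.5000, 4.3301, 1.0000)
after link 2: o_2 = (1.8301, 6.8301, 6.0000)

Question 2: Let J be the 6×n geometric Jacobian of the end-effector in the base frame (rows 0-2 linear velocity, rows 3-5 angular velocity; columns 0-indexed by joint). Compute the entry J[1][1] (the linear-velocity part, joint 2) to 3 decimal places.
prismatic axis z_1 = (0.8660,0.5000,0.0000)
J_v[:, 1] = z_1; J_ω[:, 1] = (0,0,0)
entry J[1][1] = 0.5000

0.500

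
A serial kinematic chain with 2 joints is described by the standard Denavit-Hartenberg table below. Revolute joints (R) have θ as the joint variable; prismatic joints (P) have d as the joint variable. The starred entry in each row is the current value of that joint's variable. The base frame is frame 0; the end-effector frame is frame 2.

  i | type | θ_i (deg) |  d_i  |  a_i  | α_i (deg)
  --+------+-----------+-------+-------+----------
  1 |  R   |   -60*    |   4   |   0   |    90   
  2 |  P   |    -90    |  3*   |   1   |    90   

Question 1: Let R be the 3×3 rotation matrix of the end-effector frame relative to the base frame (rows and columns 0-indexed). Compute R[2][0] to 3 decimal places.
End-effector x-axis (col 0 of R) = (-0.0000,-0.0000,-1.0000)
R[2][0] = -1.0000

-1.000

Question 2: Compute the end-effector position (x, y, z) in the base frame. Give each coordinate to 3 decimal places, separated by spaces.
after link 1: o_1 = (0.0000, 0.0000, 4.0000)
after link 2: o_2 = (-2.5981, -1.5000, 3.0000)

-2.598 -1.500 3.000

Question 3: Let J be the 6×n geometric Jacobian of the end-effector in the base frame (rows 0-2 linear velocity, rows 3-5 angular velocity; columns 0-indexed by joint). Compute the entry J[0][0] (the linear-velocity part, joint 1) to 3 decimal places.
1.500

axis z_0 = ẑ; lever o_n−o_0 = (-2.5981,-1.5000,3.0000)
cross product → J_v[:, 0] = (1.5000,-2.5981,0.0000)
J_ω[:, 0] = z_0
entry J[0][0] = 1.5000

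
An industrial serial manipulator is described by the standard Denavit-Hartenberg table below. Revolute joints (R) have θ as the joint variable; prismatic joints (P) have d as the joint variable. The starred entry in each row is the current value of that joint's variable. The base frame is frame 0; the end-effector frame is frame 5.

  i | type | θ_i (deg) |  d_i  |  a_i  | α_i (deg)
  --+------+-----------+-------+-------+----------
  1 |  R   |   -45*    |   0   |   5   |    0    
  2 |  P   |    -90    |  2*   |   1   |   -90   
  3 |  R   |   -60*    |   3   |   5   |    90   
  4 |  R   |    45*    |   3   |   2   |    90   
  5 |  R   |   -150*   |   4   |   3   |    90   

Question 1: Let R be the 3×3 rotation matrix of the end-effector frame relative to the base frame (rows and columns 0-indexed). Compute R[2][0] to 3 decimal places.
End-effector x-axis (col 0 of R) = (-0.5227,0.3433,-0.7803)
R[2][0] = -0.7803

-0.780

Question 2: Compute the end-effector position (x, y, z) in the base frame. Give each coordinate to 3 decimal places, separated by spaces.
after link 1: o_1 = (3.5355, -3.5355, 0.0000)
after link 2: o_2 = (2.8284, -4.2426, 2.0000)
after link 3: o_3 = (3.1820, -8.1317, 6.3301)
after link 4: o_4 = (5.5191, -7.7946, 9.0549)
after link 5: o_5 = (0.9510, -5.7646, 9.1634)

0.951 -5.765 9.163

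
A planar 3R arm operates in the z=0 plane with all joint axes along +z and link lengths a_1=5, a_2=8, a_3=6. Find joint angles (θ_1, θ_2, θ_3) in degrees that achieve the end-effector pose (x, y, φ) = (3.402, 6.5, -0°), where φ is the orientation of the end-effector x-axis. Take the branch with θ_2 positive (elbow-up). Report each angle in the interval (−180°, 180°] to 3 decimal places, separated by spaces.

wrist centre = target − a_3·(cos φ, sin φ) = (-2.5980, 6.5000)
cos θ_2 = (48.9996−5²−8²)/(2·5·8) = -0.5000; θ_2 = 120.0003° (elbow-up)
β = atan2(6.5000,-2.5980) = 111.7862°; ψ = atan2(6.9282,1.0000) = 81.7871°
θ_1 = β − ψ = 29.9991°
θ_3 = φ − θ_1 − θ_2 = -149.9995° (wrapped to (-180°,180°])

29.999 120.000 -149.999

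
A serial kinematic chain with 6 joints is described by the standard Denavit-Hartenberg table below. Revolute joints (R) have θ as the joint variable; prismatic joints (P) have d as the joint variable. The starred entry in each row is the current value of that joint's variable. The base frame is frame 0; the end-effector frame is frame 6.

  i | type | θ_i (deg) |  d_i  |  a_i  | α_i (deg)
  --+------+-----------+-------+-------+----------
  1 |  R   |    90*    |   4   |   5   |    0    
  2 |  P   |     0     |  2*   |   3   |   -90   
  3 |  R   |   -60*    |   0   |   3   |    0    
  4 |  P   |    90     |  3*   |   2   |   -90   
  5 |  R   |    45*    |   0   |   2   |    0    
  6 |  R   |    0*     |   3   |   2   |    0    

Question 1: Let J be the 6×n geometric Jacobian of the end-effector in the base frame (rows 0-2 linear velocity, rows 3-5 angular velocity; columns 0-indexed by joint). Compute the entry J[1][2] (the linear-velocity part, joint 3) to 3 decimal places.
axis z_2 = (-1.0000,0.0000,0.0000); lever o_n−o_2 = (-0.1716,4.1815,-2.4142)
cross product → J_v[:, 2] = (-0.0000,-2.4142,-4.1815)
J_ω[:, 2] = z_2
entry J[1][2] = -2.4142

-2.414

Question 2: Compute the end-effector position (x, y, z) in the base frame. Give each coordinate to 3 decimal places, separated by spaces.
-0.172 12.182 3.586

after link 1: o_1 = (0.0000, 5.0000, 4.0000)
after link 2: o_2 = (0.0000, 8.0000, 6.0000)
after link 3: o_3 = (0.0000, 9.5000, 8.5981)
after link 4: o_4 = (-3.0000, 11.2321, 7.5981)
after link 5: o_5 = (-1.5858, 12.4568, 6.8910)
after link 6: o_6 = (-0.1716, 12.1815, 3.5858)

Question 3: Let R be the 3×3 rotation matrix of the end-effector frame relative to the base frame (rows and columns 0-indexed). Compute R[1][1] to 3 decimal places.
End-effector y-axis (col 1 of R) = (0.7071,-0.6124,0.3536)
R[1][1] = -0.6124

-0.612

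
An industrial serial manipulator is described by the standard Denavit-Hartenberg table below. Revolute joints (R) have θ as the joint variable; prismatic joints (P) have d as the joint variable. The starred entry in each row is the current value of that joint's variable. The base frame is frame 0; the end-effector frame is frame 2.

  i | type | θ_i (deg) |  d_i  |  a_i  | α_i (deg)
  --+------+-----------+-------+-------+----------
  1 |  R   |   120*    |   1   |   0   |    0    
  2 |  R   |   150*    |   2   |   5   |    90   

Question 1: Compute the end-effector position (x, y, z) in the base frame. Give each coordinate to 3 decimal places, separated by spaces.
after link 1: o_1 = (0.0000, 0.0000, 1.0000)
after link 2: o_2 = (-0.0000, -5.0000, 3.0000)

-0.000 -5.000 3.000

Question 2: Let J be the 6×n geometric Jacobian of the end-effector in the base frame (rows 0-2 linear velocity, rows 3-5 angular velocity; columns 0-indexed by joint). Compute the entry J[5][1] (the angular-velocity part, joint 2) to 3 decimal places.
1.000

axis z_1 = (0.0000,0.0000,1.0000); lever o_n−o_1 = (-0.0000,-5.0000,2.0000)
cross product → J_v[:, 1] = (5.0000,-0.0000,0.0000)
J_ω[:, 1] = z_1
entry J[5][1] = 1.0000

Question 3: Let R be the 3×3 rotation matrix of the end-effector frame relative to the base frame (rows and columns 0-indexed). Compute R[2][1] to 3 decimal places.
1.000

End-effector y-axis (col 1 of R) = (0.0000,-0.0000,1.0000)
R[2][1] = 1.0000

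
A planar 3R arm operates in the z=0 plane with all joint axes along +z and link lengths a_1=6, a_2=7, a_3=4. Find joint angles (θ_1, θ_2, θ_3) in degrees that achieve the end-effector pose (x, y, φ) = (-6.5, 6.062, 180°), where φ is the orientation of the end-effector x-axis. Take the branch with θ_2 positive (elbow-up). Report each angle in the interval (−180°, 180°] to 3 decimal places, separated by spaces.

wrist centre = target − a_3·(cos φ, sin φ) = (-2.5000, 6.0620)
cos θ_2 = (42.9978−6²−7²)/(2·6·7) = -0.5000; θ_2 = 120.0017° (elbow-up)
β = atan2(6.0620,-2.5000) = 112.4115°; ψ = atan2(6.0621,2.4998) = 67.5902°
θ_1 = β − ψ = 44.8213°
θ_3 = φ − θ_1 − θ_2 = 15.1770° (wrapped to (-180°,180°])

44.821 120.002 15.177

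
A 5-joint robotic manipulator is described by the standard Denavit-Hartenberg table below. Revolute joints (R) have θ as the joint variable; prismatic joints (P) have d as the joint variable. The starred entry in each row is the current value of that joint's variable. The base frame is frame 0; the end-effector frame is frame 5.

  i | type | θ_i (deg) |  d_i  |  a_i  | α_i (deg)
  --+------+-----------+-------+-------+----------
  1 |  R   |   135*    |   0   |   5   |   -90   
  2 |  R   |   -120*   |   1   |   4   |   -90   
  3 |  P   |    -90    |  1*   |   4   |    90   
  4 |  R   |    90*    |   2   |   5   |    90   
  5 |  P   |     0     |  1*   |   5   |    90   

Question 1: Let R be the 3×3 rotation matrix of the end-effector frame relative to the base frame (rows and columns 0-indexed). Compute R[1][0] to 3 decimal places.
0.612

End-effector x-axis (col 0 of R) = (-0.6124,0.6124,0.5000)
R[1][0] = 0.6124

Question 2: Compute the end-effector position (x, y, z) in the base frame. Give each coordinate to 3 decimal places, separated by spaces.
after link 1: o_1 = (-3.5355, 3.5355, 0.0000)
after link 2: o_2 = (-2.8284, 1.4142, 3.4641)
after link 3: o_3 = (-6.2692, -0.8018, 3.9641)
after link 4: o_4 = (-10.0382, 2.9671, 4.7321)
after link 5: o_5 = (-13.8072, 5.3219, 7.2321)

-13.807 5.322 7.232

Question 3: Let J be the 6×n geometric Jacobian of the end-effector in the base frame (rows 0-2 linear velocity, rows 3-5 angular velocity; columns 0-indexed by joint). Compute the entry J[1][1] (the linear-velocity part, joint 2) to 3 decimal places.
5.114

axis z_1 = (-0.7071,-0.7071,0.0000); lever o_n−o_1 = (-10.2716,1.7863,7.2321)
cross product → J_v[:, 1] = (-5.1138,5.1138,-8.5263)
J_ω[:, 1] = z_1
entry J[1][1] = 5.1138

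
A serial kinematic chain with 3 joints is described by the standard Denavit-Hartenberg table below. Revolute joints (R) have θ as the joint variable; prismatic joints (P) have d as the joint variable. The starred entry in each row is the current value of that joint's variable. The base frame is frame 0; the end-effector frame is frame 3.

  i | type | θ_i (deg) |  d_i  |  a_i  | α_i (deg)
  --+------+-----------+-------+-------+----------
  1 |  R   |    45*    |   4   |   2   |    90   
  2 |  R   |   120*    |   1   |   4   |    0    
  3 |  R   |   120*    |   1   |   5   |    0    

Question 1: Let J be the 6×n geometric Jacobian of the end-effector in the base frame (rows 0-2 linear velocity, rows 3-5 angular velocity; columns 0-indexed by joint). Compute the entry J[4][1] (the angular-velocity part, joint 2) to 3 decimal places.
axis z_1 = (0.7071,-0.7071,0.0000); lever o_n−o_1 = (-1.7678,-4.5962,-0.8660)
cross product → J_v[:, 1] = (0.6124,0.6124,-4.5000)
J_ω[:, 1] = z_1
entry J[4][1] = -0.7071

-0.707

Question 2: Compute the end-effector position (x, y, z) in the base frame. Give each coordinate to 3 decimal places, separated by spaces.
after link 1: o_1 = (1.4142, 1.4142, 4.0000)
after link 2: o_2 = (0.7071, -0.7071, 7.4641)
after link 3: o_3 = (-0.3536, -3.1820, 3.1340)

-0.354 -3.182 3.134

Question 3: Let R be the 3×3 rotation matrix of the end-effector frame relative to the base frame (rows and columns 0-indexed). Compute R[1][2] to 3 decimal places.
-0.707

End-effector z-axis (col 2 of R) = (0.7071,-0.7071,0.0000)
R[1][2] = -0.7071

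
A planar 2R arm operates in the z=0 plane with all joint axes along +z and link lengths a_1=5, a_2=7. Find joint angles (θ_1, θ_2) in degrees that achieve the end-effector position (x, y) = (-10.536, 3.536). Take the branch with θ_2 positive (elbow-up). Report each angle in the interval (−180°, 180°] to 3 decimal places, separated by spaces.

135.008 44.985

cos θ_2 = (123.5106−5²−7²)/(2·5·7) = 0.7073; θ_2 = 44.9848° (elbow-up)
β = atan2(3.5360,-10.5360) = 161.4477°; ψ = atan2(4.9484,9.9511) = 26.4401°
θ_1 = β − ψ = 135.0076°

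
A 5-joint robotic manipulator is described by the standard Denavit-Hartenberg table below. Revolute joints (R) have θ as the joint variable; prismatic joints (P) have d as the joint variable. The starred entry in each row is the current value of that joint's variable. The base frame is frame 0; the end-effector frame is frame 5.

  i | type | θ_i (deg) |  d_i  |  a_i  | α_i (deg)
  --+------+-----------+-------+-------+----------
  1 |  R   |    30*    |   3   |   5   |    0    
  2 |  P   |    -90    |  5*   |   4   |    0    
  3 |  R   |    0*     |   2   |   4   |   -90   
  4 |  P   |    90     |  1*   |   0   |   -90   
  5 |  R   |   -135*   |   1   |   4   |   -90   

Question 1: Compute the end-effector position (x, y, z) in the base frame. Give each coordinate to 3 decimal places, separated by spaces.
after link 1: o_1 = (4.3301, 2.5000, 3.0000)
after link 2: o_2 = (6.3301, -0.9641, 8.0000)
after link 3: o_3 = (8.3301, -4.4282, 10.0000)
after link 4: o_4 = (9.1962, -3.9282, 10.0000)
after link 5: o_5 = (11.1456, -1.6480, 12.8284)

11.146 -1.648 12.828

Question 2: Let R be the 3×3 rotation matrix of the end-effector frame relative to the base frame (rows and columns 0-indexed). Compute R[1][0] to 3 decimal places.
0.354

End-effector x-axis (col 0 of R) = (0.6124,0.3536,0.7071)
R[1][0] = 0.3536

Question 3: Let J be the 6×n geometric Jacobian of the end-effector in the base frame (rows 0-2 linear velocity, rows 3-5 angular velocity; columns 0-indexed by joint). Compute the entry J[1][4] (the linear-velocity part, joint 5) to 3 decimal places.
1.414

axis z_4 = (-0.5000,0.8660,-0.0000); lever o_n−o_4 = (1.9495,2.2802,2.8284)
cross product → J_v[:, 4] = (2.4495,1.4142,-2.8284)
J_ω[:, 4] = z_4
entry J[1][4] = 1.4142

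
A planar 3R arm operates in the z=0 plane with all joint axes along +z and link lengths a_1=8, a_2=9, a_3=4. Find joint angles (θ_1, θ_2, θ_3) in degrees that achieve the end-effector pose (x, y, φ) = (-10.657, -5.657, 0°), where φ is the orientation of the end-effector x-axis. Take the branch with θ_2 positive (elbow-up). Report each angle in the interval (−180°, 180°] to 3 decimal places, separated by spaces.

wrist centre = target − a_3·(cos φ, sin φ) = (-14.6570, -5.6570)
cos θ_2 = (246.8293−8²−9²)/(2·8·9) = 0.7071; θ_2 = 44.9967° (elbow-up)
β = atan2(-5.6570,-14.6570) = -158.8955°; ψ = atan2(6.3636,14.3643) = 23.8940°
θ_1 = β − ψ = -182.7894°
θ_3 = φ − θ_1 − θ_2 = 137.7928° (wrapped to (-180°,180°])

177.211 44.997 137.793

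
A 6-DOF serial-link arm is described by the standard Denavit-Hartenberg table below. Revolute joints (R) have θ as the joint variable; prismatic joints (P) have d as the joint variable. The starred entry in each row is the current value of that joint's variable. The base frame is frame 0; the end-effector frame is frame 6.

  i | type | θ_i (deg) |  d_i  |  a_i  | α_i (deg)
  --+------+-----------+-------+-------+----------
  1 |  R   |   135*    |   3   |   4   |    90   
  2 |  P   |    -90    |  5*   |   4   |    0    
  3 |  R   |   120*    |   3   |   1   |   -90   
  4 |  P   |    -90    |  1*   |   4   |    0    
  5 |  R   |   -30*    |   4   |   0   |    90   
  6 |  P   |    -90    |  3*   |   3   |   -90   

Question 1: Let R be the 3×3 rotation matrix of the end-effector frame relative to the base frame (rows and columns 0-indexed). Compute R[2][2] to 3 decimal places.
End-effector z-axis (col 2 of R) = (0.9186,0.3062,-0.2500)
R[2][2] = -0.2500

-0.250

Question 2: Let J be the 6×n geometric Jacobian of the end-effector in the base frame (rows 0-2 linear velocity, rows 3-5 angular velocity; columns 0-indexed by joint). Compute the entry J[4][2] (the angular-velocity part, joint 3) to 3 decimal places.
axis z_2 = (0.7071,0.7071,0.0000); lever o_n−o_2 = (5.5748,2.2034,0.9330)
cross product → J_v[:, 2] = (0.6597,-0.6597,-2.3840)
J_ω[:, 2] = z_2
entry J[4][2] = 0.7071

0.707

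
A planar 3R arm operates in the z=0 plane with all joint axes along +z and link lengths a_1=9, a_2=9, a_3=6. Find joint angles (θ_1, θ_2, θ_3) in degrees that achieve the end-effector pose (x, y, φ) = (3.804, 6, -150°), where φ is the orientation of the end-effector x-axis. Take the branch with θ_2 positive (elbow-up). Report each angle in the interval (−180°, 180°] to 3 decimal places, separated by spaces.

wrist centre = target − a_3·(cos φ, sin φ) = (9.0002, 9.0000)
cos θ_2 = (162.0027−9²−9²)/(2·9·9) = 0.0000; θ_2 = 89.9990° (elbow-up)
β = atan2(9.0000,9.0002) = 44.9995°; ψ = atan2(9.0000,9.0002) = 44.9995°
θ_1 = β − ψ = 0.0000°
θ_3 = φ − θ_1 − θ_2 = 120.0010° (wrapped to (-180°,180°])

0.000 89.999 120.001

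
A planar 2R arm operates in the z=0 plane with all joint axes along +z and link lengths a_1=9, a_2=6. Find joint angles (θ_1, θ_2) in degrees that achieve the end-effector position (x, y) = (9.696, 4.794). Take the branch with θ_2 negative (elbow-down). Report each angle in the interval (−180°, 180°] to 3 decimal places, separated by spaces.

cos θ_2 = (116.9949−9²−6²)/(2·9·6) = -0.0000; θ_2 = -90.0027° (elbow-down)
β = atan2(4.7940,9.6960) = 26.3092°; ψ = atan2(-6.0000,8.9997) = -33.6909°
θ_1 = β − ψ = 60.0001°

60.000 -90.003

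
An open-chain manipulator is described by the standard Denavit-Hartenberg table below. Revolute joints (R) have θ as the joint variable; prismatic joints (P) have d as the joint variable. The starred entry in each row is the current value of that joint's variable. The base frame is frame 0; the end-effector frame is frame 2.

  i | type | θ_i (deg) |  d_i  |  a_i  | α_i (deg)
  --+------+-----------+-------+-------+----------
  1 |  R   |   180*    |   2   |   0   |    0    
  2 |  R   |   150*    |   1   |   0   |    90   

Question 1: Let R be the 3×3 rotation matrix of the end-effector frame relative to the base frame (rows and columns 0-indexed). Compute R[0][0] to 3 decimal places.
End-effector x-axis (col 0 of R) = (0.8660,-0.5000,0.0000)
R[0][0] = 0.8660

0.866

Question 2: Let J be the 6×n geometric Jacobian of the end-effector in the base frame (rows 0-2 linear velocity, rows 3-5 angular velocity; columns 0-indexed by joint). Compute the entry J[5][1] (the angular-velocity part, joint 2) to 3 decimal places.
axis z_1 = (0.0000,0.0000,1.0000); lever o_n−o_1 = (0.0000,0.0000,1.0000)
cross product → J_v[:, 1] = (0.0000,0.0000,0.0000)
J_ω[:, 1] = z_1
entry J[5][1] = 1.0000

1.000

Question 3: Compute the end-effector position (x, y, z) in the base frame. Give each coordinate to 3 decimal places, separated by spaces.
after link 1: o_1 = (0.0000, 0.0000, 2.0000)
after link 2: o_2 = (0.0000, 0.0000, 3.0000)

0.000 0.000 3.000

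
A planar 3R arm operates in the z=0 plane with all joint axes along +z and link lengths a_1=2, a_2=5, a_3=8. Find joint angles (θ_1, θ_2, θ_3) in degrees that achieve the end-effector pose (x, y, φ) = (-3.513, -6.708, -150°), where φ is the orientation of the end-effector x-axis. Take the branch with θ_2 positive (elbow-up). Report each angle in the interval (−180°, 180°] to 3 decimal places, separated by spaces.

-135.009 120.010 -135.001

wrist centre = target − a_3·(cos φ, sin φ) = (3.4152, -2.7080)
cos θ_2 = (18.9969−2²−5²)/(2·2·5) = -0.5002; θ_2 = 120.0103° (elbow-up)
β = atan2(-2.7080,3.4152) = -38.4118°; ψ = atan2(4.3297,-0.5008) = 96.5977°
θ_1 = β − ψ = -135.0094°
θ_3 = φ − θ_1 − θ_2 = -135.0009° (wrapped to (-180°,180°])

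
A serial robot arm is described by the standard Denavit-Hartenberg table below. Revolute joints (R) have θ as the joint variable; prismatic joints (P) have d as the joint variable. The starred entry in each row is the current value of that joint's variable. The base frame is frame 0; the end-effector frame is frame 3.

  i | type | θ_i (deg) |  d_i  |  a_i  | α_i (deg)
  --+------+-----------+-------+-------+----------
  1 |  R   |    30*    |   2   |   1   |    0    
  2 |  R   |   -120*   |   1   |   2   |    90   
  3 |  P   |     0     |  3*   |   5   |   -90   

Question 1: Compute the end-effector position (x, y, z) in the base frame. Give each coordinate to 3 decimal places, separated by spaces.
after link 1: o_1 = (0.8660, 0.5000, 2.0000)
after link 2: o_2 = (0.8660, -1.5000, 3.0000)
after link 3: o_3 = (-2.1340, -6.5000, 3.0000)

-2.134 -6.500 3.000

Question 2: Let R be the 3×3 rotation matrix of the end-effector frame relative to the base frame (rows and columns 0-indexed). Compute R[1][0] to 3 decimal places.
End-effector x-axis (col 0 of R) = (0.0000,-1.0000,0.0000)
R[1][0] = -1.0000

-1.000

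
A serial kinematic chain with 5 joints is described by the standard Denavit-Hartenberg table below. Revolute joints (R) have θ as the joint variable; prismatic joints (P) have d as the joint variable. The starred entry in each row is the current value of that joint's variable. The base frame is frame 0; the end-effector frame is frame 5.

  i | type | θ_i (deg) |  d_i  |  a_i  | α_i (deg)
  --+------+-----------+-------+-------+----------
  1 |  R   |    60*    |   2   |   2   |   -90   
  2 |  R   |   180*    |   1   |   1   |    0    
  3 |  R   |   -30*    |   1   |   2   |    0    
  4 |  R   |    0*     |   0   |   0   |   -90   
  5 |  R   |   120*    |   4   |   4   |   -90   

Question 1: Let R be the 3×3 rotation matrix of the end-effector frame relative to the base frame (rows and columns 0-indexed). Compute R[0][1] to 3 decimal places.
0.250

End-effector y-axis (col 1 of R) = (0.2500,0.4330,-0.8660)
R[0][1] = 0.2500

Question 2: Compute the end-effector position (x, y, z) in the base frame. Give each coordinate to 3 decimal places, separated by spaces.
after link 1: o_1 = (1.0000, 1.7321, 2.0000)
after link 2: o_2 = (-0.3660, 1.3660, 2.0000)
after link 3: o_3 = (-2.0981, 0.3660, 1.0000)
after link 4: o_4 = (-2.0981, 0.3660, 1.0000)
after link 5: o_5 = (0.7679, -1.5981, 5.4641)

0.768 -1.598 5.464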